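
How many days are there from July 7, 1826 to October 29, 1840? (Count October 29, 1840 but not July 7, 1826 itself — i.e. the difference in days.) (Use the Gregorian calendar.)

5228

Jul 7, 1826 → Jul 7, 1827: 365 days.
Jul 7, 1827 → Jul 7, 1828: 366 days (Feb 29, 1828 is in that span).
Jul 7, 1828 → Jul 7, 1829: 365 days.
Jul 7, 1829 → Jul 7, 1830: 365 days.
Jul 7, 1830 → Jul 7, 1831: 365 days.
Jul 7, 1831 → Jul 7, 1832: 366 days (Feb 29, 1832 is in that span).
Jul 7, 1832 → Jul 7, 1833: 365 days.
Jul 7, 1833 → Jul 7, 1834: 365 days.
Jul 7, 1834 → Jul 7, 1835: 365 days.
Jul 7, 1835 → Jul 7, 1836: 366 days (Feb 29, 1836 is in that span).
Jul 7, 1836 → Jul 7, 1837: 365 days.
Jul 7, 1837 → Jul 7, 1838: 365 days.
Jul 7, 1838 → Jul 7, 1839: 365 days.
Jul 7, 1839 → Jul 7, 1840: 366 days (Feb 29, 1840 is in that span).
Jul 7, 1840 → Aug 7, 1840: 31 days (July has 31).
Aug 7, 1840 → Sep 7, 1840: 31 days (August has 31).
Sep 7, 1840 → Oct 7, 1840: 30 days (September has 30).
Oct 7, 1840 → Oct 29, 1840: 22 days.
Total: 5228 days.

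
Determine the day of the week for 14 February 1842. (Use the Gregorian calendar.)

Monday

January 1, 1842 is a Saturday.
Jan 1, 1842 → Feb 1, 1842: 31 days (January has 31).
Feb 1, 1842 → Feb 14, 1842: 13 days.
Total: 44 days.
44 mod 7 = 2, so Saturday + 2 = Monday.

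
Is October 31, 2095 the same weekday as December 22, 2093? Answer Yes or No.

No

From Dec 22, 2093 to Oct 31, 2095 is 678 days.
678 mod 7 = 6, so they are different weekdays.
(Dec 22, 2093 is a Tuesday; Oct 31, 2095 is a Monday.)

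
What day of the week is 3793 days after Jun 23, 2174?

Wednesday

First find the weekday of Jun 23, 2174. Doomsday rule: the anchor day for the 2100s is Sunday. For year 74: 74÷12 = 6 r 2, and 2÷4 = 0, so 6+2+0 = 8.
Sunday + 8 ≡ Monday — that's 2174's doomsday.
In June the doomsday date is Jun 6.
Jun 23 is 17 days after Jun 6; 17 mod 7 = 3, so Monday + 3 = Thursday.
3793 mod 7 = 6, so 3793 days after a Thursday is Thursday + 6 = Wednesday.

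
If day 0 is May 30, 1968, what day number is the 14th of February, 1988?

May 30, 1968 → May 30, 1969: 365 days.
May 30, 1969 → May 30, 1970: 365 days.
May 30, 1970 → May 30, 1971: 365 days.
May 30, 1971 → May 30, 1972: 366 days (Feb 29, 1972 is in that span).
May 30, 1972 → May 30, 1973: 365 days.
May 30, 1973 → May 30, 1974: 365 days.
May 30, 1974 → May 30, 1975: 365 days.
May 30, 1975 → May 30, 1976: 366 days (Feb 29, 1976 is in that span).
May 30, 1976 → May 30, 1977: 365 days.
May 30, 1977 → May 30, 1978: 365 days.
May 30, 1978 → May 30, 1979: 365 days.
May 30, 1979 → May 30, 1980: 366 days (Feb 29, 1980 is in that span).
May 30, 1980 → May 30, 1981: 365 days.
May 30, 1981 → May 30, 1982: 365 days.
May 30, 1982 → May 30, 1983: 365 days.
May 30, 1983 → May 30, 1984: 366 days (Feb 29, 1984 is in that span).
May 30, 1984 → May 30, 1985: 365 days.
May 30, 1985 → May 30, 1986: 365 days.
May 30, 1986 → May 30, 1987: 365 days.
May 30, 1987 → Jun 30, 1987: 31 days (May has 31).
Jun 30, 1987 → Jul 30, 1987: 30 days (June has 30).
Jul 30, 1987 → Aug 30, 1987: 31 days (July has 31).
Aug 30, 1987 → Sep 30, 1987: 31 days (August has 31).
Sep 30, 1987 → Oct 30, 1987: 30 days (September has 30).
Oct 30, 1987 → Nov 30, 1987: 31 days (October has 31).
Nov 30, 1987 → Dec 30, 1987: 30 days (November has 30).
Dec 30, 1987 → Jan 30, 1988: 31 days (December has 31).
Jan 30, 1988 → Feb 14, 1988: 15 days.
Total: 7199 days.

7199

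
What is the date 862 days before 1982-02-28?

October 20, 1979

−365 (one year) → Feb 28, 1981 (497 left).
−366 (one year; includes Feb 29, 1980) → Feb 28, 1980 (131 left).
−28 → Jan 31, 1980 (end of Jan, 31 days; 103 left).
−31 → Dec 31, 1979 (end of Dec, 31 days; 72 left).
−31 → Nov 30, 1979 (end of Nov, 30 days; 41 left).
−30 → Oct 31, 1979 (end of Oct, 31 days; 11 left).
−11 → Oct 20, 1979.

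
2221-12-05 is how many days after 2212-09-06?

Sep 6, 2212 → Sep 6, 2213: 365 days.
Sep 6, 2213 → Sep 6, 2214: 365 days.
Sep 6, 2214 → Sep 6, 2215: 365 days.
Sep 6, 2215 → Sep 6, 2216: 366 days (Feb 29, 2216 is in that span).
Sep 6, 2216 → Sep 6, 2217: 365 days.
Sep 6, 2217 → Sep 6, 2218: 365 days.
Sep 6, 2218 → Sep 6, 2219: 365 days.
Sep 6, 2219 → Sep 6, 2220: 366 days (Feb 29, 2220 is in that span).
Sep 6, 2220 → Sep 6, 2221: 365 days.
Sep 6, 2221 → Oct 6, 2221: 30 days (September has 30).
Oct 6, 2221 → Nov 6, 2221: 31 days (October has 31).
Nov 6, 2221 → Dec 5, 2221: 29 days.
Total: 3377 days.

3377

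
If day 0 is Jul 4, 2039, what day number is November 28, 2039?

Jul 4, 2039 → Aug 4, 2039: 31 days (July has 31).
Aug 4, 2039 → Sep 4, 2039: 31 days (August has 31).
Sep 4, 2039 → Oct 4, 2039: 30 days (September has 30).
Oct 4, 2039 → Nov 4, 2039: 31 days (October has 31).
Nov 4, 2039 → Nov 28, 2039: 24 days.
Total: 147 days.

147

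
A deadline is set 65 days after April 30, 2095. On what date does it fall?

Apr has 30 days: +1 → May 1, 2095 (64 left).
May has 31 days: +31 → Jun 1, 2095 (33 left).
Jun has 30 days: +30 → Jul 1, 2095 (3 left).
+3 → Jul 4, 2095.

July 4, 2095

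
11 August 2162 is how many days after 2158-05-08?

1556

May 8, 2158 → May 8, 2159: 365 days.
May 8, 2159 → May 8, 2160: 366 days (Feb 29, 2160 is in that span).
May 8, 2160 → May 8, 2161: 365 days.
May 8, 2161 → May 8, 2162: 365 days.
May 8, 2162 → Jun 8, 2162: 31 days (May has 31).
Jun 8, 2162 → Jul 8, 2162: 30 days (June has 30).
Jul 8, 2162 → Aug 8, 2162: 31 days (July has 31).
Aug 8, 2162 → Aug 11, 2162: 3 days.
Total: 1556 days.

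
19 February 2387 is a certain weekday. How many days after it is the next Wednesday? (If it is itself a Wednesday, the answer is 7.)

Feb 19, 2387 is a Thursday.
From Thursday to the next Wednesday is 6 days.

6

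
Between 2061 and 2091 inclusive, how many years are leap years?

Multiples of 4 in [2061,2091]: 7.
Of those, multiples of 100: 0 (not leap unless ÷400).
Multiples of 400: 0.
Leap years = 7 − 0 + 0 = 7.

7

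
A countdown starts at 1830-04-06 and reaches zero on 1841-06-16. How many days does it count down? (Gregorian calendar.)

Apr 6, 1830 → Apr 6, 1831: 365 days.
Apr 6, 1831 → Apr 6, 1832: 366 days (Feb 29, 1832 is in that span).
Apr 6, 1832 → Apr 6, 1833: 365 days.
Apr 6, 1833 → Apr 6, 1834: 365 days.
Apr 6, 1834 → Apr 6, 1835: 365 days.
Apr 6, 1835 → Apr 6, 1836: 366 days (Feb 29, 1836 is in that span).
Apr 6, 1836 → Apr 6, 1837: 365 days.
Apr 6, 1837 → Apr 6, 1838: 365 days.
Apr 6, 1838 → Apr 6, 1839: 365 days.
Apr 6, 1839 → Apr 6, 1840: 366 days (Feb 29, 1840 is in that span).
Apr 6, 1840 → Apr 6, 1841: 365 days.
Apr 6, 1841 → May 6, 1841: 30 days (April has 30).
May 6, 1841 → Jun 6, 1841: 31 days (May has 31).
Jun 6, 1841 → Jun 16, 1841: 10 days.
Total: 4089 days.

4089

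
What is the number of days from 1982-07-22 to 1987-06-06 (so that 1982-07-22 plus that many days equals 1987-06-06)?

Jul 22, 1982 → Jul 22, 1983: 365 days.
Jul 22, 1983 → Jul 22, 1984: 366 days (Feb 29, 1984 is in that span).
Jul 22, 1984 → Jul 22, 1985: 365 days.
Jul 22, 1985 → Jul 22, 1986: 365 days.
Jul 22, 1986 → Aug 22, 1986: 31 days (July has 31).
Aug 22, 1986 → Sep 22, 1986: 31 days (August has 31).
Sep 22, 1986 → Oct 22, 1986: 30 days (September has 30).
Oct 22, 1986 → Nov 22, 1986: 31 days (October has 31).
Nov 22, 1986 → Dec 22, 1986: 30 days (November has 30).
Dec 22, 1986 → Jan 22, 1987: 31 days (December has 31).
Jan 22, 1987 → Feb 22, 1987: 31 days (January has 31).
Feb 22, 1987 → Mar 22, 1987: 28 days (February has 28).
Mar 22, 1987 → Apr 22, 1987: 31 days (March has 31).
Apr 22, 1987 → May 22, 1987: 30 days (April has 30).
May 22, 1987 → Jun 6, 1987: 15 days.
Total: 1780 days.

1780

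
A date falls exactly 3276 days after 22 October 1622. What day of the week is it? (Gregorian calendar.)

First find the weekday of Oct 22, 1622. Doomsday rule: the anchor day for the 1600s is Tuesday. For year 22: 22÷12 = 1 r 10, and 10÷4 = 2, so 1+10+2 = 13.
Tuesday + 13 ≡ Monday — that's 1622's doomsday.
In October the doomsday date is Oct 10.
Oct 22 is 12 days after Oct 10; 12 mod 7 = 5, so Monday + 5 = Saturday.
3276 mod 7 = 0, so 3276 days after a Saturday is Saturday + 0 = Saturday.

Saturday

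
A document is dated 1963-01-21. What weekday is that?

Doomsday rule: the anchor day for the 1900s is Wednesday. For year 63: 63÷12 = 5 r 3, and 3÷4 = 0, so 5+3+0 = 8.
Wednesday + 8 ≡ Thursday — that's 1963's doomsday.
In January the doomsday date is Jan 3 (1963 is not a leap year).
Jan 21 is 18 days after Jan 3; 18 mod 7 = 4, so Thursday + 4 = Monday.

Monday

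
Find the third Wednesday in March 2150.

March 18, 2150

March 1, 2150 is a Sunday.
The first Wednesday is therefore March 4 (3 days later).
The third Wednesday is 4 + 2×7 = March 18.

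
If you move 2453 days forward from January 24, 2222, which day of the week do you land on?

First find the weekday of Jan 24, 2222. Doomsday rule: the anchor day for the 2200s is Friday. For year 22: 22÷12 = 1 r 10, and 10÷4 = 2, so 1+10+2 = 13.
Friday + 13 ≡ Thursday — that's 2222's doomsday.
In January the doomsday date is Jan 3 (2222 is not a leap year).
Jan 24 is 21 days after Jan 3; 21 mod 7 = 0, so Thursday + 0 = Thursday.
2453 mod 7 = 3, so 2453 days after a Thursday is Thursday + 3 = Sunday.

Sunday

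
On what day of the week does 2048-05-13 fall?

Doomsday rule: the anchor day for the 2000s is Tuesday. For year 48: 48÷12 = 4 r 0, and 0÷4 = 0, so 4+0+0 = 4.
Tuesday + 4 ≡ Saturday — that's 2048's doomsday.
In May the doomsday date is May 9.
May 13 is 4 days after May 9; 4 mod 7 = 4, so Saturday + 4 = Wednesday.

Wednesday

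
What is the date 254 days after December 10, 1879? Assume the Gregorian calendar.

August 20, 1880

Dec has 31 days: +22 → Jan 1, 1880 (232 left).
Jan has 31 days: +31 → Feb 1, 1880 (201 left).
Feb has 29 days: +29 → Mar 1, 1880 (172 left).
Mar has 31 days: +31 → Apr 1, 1880 (141 left).
Apr has 30 days: +30 → May 1, 1880 (111 left).
May has 31 days: +31 → Jun 1, 1880 (80 left).
Jun has 30 days: +30 → Jul 1, 1880 (50 left).
Jul has 31 days: +31 → Aug 1, 1880 (19 left).
+19 → Aug 20, 1880.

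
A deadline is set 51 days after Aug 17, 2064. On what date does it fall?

Aug has 31 days: +15 → Sep 1, 2064 (36 left).
Sep has 30 days: +30 → Oct 1, 2064 (6 left).
+6 → Oct 7, 2064.

October 7, 2064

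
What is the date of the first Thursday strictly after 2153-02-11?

February 15, 2153

Feb 11, 2153 is a Sunday.
From Sunday to the next Thursday is 4 days.
Feb 11, 2153 + 4 = Feb 15, 2153.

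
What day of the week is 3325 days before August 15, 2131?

Wednesday

First find the weekday of Aug 15, 2131. Doomsday rule: the anchor day for the 2100s is Sunday. For year 31: 31÷12 = 2 r 7, and 7÷4 = 1, so 2+7+1 = 10.
Sunday + 10 ≡ Wednesday — that's 2131's doomsday.
In August the doomsday date is Aug 8.
Aug 15 is 7 days after Aug 8; 7 mod 7 = 0, so Wednesday + 0 = Wednesday.
3325 mod 7 = 0, so 3325 days before a Wednesday is Wednesday − 0 = Wednesday.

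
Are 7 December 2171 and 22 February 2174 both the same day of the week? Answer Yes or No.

From Dec 7, 2171 to Feb 22, 2174 is 808 days.
808 mod 7 = 3, so they are different weekdays.
(Dec 7, 2171 is a Saturday; Feb 22, 2174 is a Tuesday.)

No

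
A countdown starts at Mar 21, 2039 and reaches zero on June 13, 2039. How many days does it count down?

84

Mar 21, 2039 → Apr 21, 2039: 31 days (March has 31).
Apr 21, 2039 → May 21, 2039: 30 days (April has 30).
May 21, 2039 → Jun 13, 2039: 23 days.
Total: 84 days.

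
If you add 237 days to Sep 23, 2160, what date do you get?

Sep has 30 days: +8 → Oct 1, 2160 (229 left).
Oct has 31 days: +31 → Nov 1, 2160 (198 left).
Nov has 30 days: +30 → Dec 1, 2160 (168 left).
Dec has 31 days: +31 → Jan 1, 2161 (137 left).
Jan has 31 days: +31 → Feb 1, 2161 (106 left).
Feb has 28 days: +28 → Mar 1, 2161 (78 left).
Mar has 31 days: +31 → Apr 1, 2161 (47 left).
Apr has 30 days: +30 → May 1, 2161 (17 left).
+17 → May 18, 2161.

May 18, 2161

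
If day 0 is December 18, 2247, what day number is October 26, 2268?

Dec 18, 2247 → Dec 18, 2248: 366 days (Feb 29, 2248 is in that span).
Dec 18, 2248 → Dec 18, 2249: 365 days.
Dec 18, 2249 → Dec 18, 2250: 365 days.
Dec 18, 2250 → Dec 18, 2251: 365 days.
Dec 18, 2251 → Dec 18, 2252: 366 days (Feb 29, 2252 is in that span).
Dec 18, 2252 → Dec 18, 2253: 365 days.
Dec 18, 2253 → Dec 18, 2254: 365 days.
Dec 18, 2254 → Dec 18, 2255: 365 days.
Dec 18, 2255 → Dec 18, 2256: 366 days (Feb 29, 2256 is in that span).
Dec 18, 2256 → Dec 18, 2257: 365 days.
Dec 18, 2257 → Dec 18, 2258: 365 days.
Dec 18, 2258 → Dec 18, 2259: 365 days.
Dec 18, 2259 → Dec 18, 2260: 366 days (Feb 29, 2260 is in that span).
Dec 18, 2260 → Dec 18, 2261: 365 days.
Dec 18, 2261 → Dec 18, 2262: 365 days.
Dec 18, 2262 → Dec 18, 2263: 365 days.
Dec 18, 2263 → Dec 18, 2264: 366 days (Feb 29, 2264 is in that span).
Dec 18, 2264 → Dec 18, 2265: 365 days.
Dec 18, 2265 → Dec 18, 2266: 365 days.
Dec 18, 2266 → Dec 18, 2267: 365 days.
Dec 18, 2267 → Jan 18, 2268: 31 days (December has 31).
Jan 18, 2268 → Feb 18, 2268: 31 days (January has 31).
Feb 18, 2268 → Mar 18, 2268: 29 days (February has 29).
Mar 18, 2268 → Apr 18, 2268: 31 days (March has 31).
Apr 18, 2268 → May 18, 2268: 30 days (April has 30).
May 18, 2268 → Jun 18, 2268: 31 days (May has 31).
Jun 18, 2268 → Jul 18, 2268: 30 days (June has 30).
Jul 18, 2268 → Aug 18, 2268: 31 days (July has 31).
Aug 18, 2268 → Sep 18, 2268: 31 days (August has 31).
Sep 18, 2268 → Oct 18, 2268: 30 days (September has 30).
Oct 18, 2268 → Oct 26, 2268: 8 days.
Total: 7618 days.

7618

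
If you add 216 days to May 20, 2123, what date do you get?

May has 31 days: +12 → Jun 1, 2123 (204 left).
Jun has 30 days: +30 → Jul 1, 2123 (174 left).
Jul has 31 days: +31 → Aug 1, 2123 (143 left).
Aug has 31 days: +31 → Sep 1, 2123 (112 left).
Sep has 30 days: +30 → Oct 1, 2123 (82 left).
Oct has 31 days: +31 → Nov 1, 2123 (51 left).
Nov has 30 days: +30 → Dec 1, 2123 (21 left).
+21 → Dec 22, 2123.

December 22, 2123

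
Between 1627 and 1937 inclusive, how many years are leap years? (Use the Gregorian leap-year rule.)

75

Multiples of 4 in [1627,1937]: 78.
Of those, multiples of 100: 3 (not leap unless ÷400).
Multiples of 400: 0.
Leap years = 78 − 3 + 0 = 75.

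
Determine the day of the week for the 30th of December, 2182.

Doomsday rule: the anchor day for the 2100s is Sunday. For year 82: 82÷12 = 6 r 10, and 10÷4 = 2, so 6+10+2 = 18.
Sunday + 18 ≡ Thursday — that's 2182's doomsday.
In December the doomsday date is Dec 12.
Dec 30 is 18 days after Dec 12; 18 mod 7 = 4, so Thursday + 4 = Monday.

Monday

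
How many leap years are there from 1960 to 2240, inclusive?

69

Multiples of 4 in [1960,2240]: 71.
Of those, multiples of 100: 3 (not leap unless ÷400).
Multiples of 400: 1.
Leap years = 71 − 3 + 1 = 69.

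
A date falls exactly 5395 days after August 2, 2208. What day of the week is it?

First find the weekday of Aug 2, 2208. Doomsday rule: the anchor day for the 2200s is Friday. For year 08: 8÷12 = 0 r 8, and 8÷4 = 2, so 0+8+2 = 10.
Friday + 10 ≡ Monday — that's 2208's doomsday.
In August the doomsday date is Aug 8.
Aug 2 is 6 days before Aug 8; 6 mod 7 = 6, so Monday − 6 = Tuesday.
5395 mod 7 = 5, so 5395 days after a Tuesday is Tuesday + 5 = Sunday.

Sunday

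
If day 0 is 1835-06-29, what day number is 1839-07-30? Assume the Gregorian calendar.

Jun 29, 1835 → Jun 29, 1836: 366 days (Feb 29, 1836 is in that span).
Jun 29, 1836 → Jun 29, 1837: 365 days.
Jun 29, 1837 → Jun 29, 1838: 365 days.
Jun 29, 1838 → Jul 29, 1838: 30 days (June has 30).
Jul 29, 1838 → Aug 29, 1838: 31 days (July has 31).
Aug 29, 1838 → Sep 29, 1838: 31 days (August has 31).
Sep 29, 1838 → Oct 29, 1838: 30 days (September has 30).
Oct 29, 1838 → Nov 29, 1838: 31 days (October has 31).
Nov 29, 1838 → Dec 29, 1838: 30 days (November has 30).
Dec 29, 1838 → Jan 29, 1839: 31 days (December has 31).
Jan 29, 1839 → Feb 28, 1839: 30 days (January has 31).
Feb 28, 1839 → Mar 28, 1839: 28 days (February has 28).
Mar 28, 1839 → Apr 28, 1839: 31 days (March has 31).
Apr 28, 1839 → May 28, 1839: 30 days (April has 30).
May 28, 1839 → Jun 28, 1839: 31 days (May has 31).
Jun 28, 1839 → Jul 28, 1839: 30 days (June has 30).
Jul 28, 1839 → Jul 30, 1839: 2 days.
Total: 1492 days.

1492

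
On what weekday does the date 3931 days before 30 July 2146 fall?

Tuesday

Jul 30, 2146 is a Saturday.
3931 mod 7 = 4, so 3931 days before a Saturday is Saturday − 4 = Tuesday.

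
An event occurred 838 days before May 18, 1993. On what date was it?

January 31, 1991

−365 (one year) → May 18, 1992 (473 left).
−366 (one year; includes Feb 29, 1992) → May 18, 1991 (107 left).
−18 → Apr 30, 1991 (end of Apr, 30 days; 89 left).
−30 → Mar 31, 1991 (end of Mar, 31 days; 59 left).
−31 → Feb 28, 1991 (end of Feb, 28 days; 28 left).
−28 → Jan 31, 1991 (end of Jan, 31 days; 0 left).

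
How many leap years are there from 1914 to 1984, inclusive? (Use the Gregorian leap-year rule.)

18

Multiples of 4 in [1914,1984]: 18.
Of those, multiples of 100: 0 (not leap unless ÷400).
Multiples of 400: 0.
Leap years = 18 − 0 + 0 = 18.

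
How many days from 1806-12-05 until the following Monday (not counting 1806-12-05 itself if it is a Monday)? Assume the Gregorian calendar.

Dec 5, 1806 is a Friday.
From Friday to the next Monday is 3 days.

3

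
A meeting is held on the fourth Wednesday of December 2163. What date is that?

December 28, 2163

December 1, 2163 is a Thursday.
The first Wednesday is therefore December 7 (6 days later).
The fourth Wednesday is 7 + 3×7 = December 28.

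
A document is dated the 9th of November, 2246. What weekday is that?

Doomsday rule: the anchor day for the 2200s is Friday. For year 46: 46÷12 = 3 r 10, and 10÷4 = 2, so 3+10+2 = 15.
Friday + 15 ≡ Saturday — that's 2246's doomsday.
In November the doomsday date is Nov 7.
Nov 9 is 2 days after Nov 7; 2 mod 7 = 2, so Saturday + 2 = Monday.

Monday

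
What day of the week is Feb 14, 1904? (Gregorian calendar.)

Sunday

January 1, 1904 is a Friday.
Jan 1, 1904 → Feb 1, 1904: 31 days (January has 31).
Feb 1, 1904 → Feb 14, 1904: 13 days.
Total: 44 days.
44 mod 7 = 2, so Friday + 2 = Sunday.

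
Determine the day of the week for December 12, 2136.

Wednesday

Doomsday rule: the anchor day for the 2100s is Sunday. For year 36: 36÷12 = 3 r 0, and 0÷4 = 0, so 3+0+0 = 3.
Sunday + 3 ≡ Wednesday — that's 2136's doomsday.
In December the doomsday date is Dec 12.
Dec 12 is the doomsday itself: Wednesday.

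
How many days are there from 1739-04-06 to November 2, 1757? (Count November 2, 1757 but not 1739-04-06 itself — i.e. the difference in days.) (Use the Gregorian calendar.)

6785

Apr 6, 1739 → Apr 6, 1740: 366 days (Feb 29, 1740 is in that span).
Apr 6, 1740 → Apr 6, 1741: 365 days.
Apr 6, 1741 → Apr 6, 1742: 365 days.
Apr 6, 1742 → Apr 6, 1743: 365 days.
Apr 6, 1743 → Apr 6, 1744: 366 days (Feb 29, 1744 is in that span).
Apr 6, 1744 → Apr 6, 1745: 365 days.
Apr 6, 1745 → Apr 6, 1746: 365 days.
Apr 6, 1746 → Apr 6, 1747: 365 days.
Apr 6, 1747 → Apr 6, 1748: 366 days (Feb 29, 1748 is in that span).
Apr 6, 1748 → Apr 6, 1749: 365 days.
Apr 6, 1749 → Apr 6, 1750: 365 days.
Apr 6, 1750 → Apr 6, 1751: 365 days.
Apr 6, 1751 → Apr 6, 1752: 366 days (Feb 29, 1752 is in that span).
Apr 6, 1752 → Apr 6, 1753: 365 days.
Apr 6, 1753 → Apr 6, 1754: 365 days.
Apr 6, 1754 → Apr 6, 1755: 365 days.
Apr 6, 1755 → Apr 6, 1756: 366 days (Feb 29, 1756 is in that span).
Apr 6, 1756 → Apr 6, 1757: 365 days.
Apr 6, 1757 → May 6, 1757: 30 days (April has 30).
May 6, 1757 → Jun 6, 1757: 31 days (May has 31).
Jun 6, 1757 → Jul 6, 1757: 30 days (June has 30).
Jul 6, 1757 → Aug 6, 1757: 31 days (July has 31).
Aug 6, 1757 → Sep 6, 1757: 31 days (August has 31).
Sep 6, 1757 → Oct 6, 1757: 30 days (September has 30).
Oct 6, 1757 → Nov 2, 1757: 27 days.
Total: 6785 days.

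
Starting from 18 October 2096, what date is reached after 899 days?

+365 (one year) → Oct 18, 2097 (534 left).
+365 (one year) → Oct 18, 2098 (169 left).
Oct has 31 days: +14 → Nov 1, 2098 (155 left).
Nov has 30 days: +30 → Dec 1, 2098 (125 left).
Dec has 31 days: +31 → Jan 1, 2099 (94 left).
Jan has 31 days: +31 → Feb 1, 2099 (63 left).
Feb has 28 days: +28 → Mar 1, 2099 (35 left).
Mar has 31 days: +31 → Apr 1, 2099 (4 left).
+4 → Apr 5, 2099.

April 5, 2099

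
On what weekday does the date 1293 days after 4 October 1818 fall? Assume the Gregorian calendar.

Friday

Oct 4, 1818 is a Sunday.
1293 mod 7 = 5, so 1293 days after a Sunday is Sunday + 5 = Friday.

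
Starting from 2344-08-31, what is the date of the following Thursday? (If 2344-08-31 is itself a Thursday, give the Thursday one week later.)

Aug 31, 2344 is a Thursday.
From Thursday to the next Thursday is 7 days.
Aug 31, 2344 + 7 = Sep 7, 2344.

September 7, 2344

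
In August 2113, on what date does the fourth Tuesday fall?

August 22, 2113

August 1, 2113 is a Tuesday.
The first Tuesday is therefore August 1 (same day).
The fourth Tuesday is 1 + 3×7 = August 22.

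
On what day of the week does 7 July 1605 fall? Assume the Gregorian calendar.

Thursday

Doomsday rule: the anchor day for the 1600s is Tuesday. For year 05: 5÷12 = 0 r 5, and 5÷4 = 1, so 0+5+1 = 6.
Tuesday + 6 ≡ Monday — that's 1605's doomsday.
In July the doomsday date is Jul 11.
Jul 7 is 4 days before Jul 11; 4 mod 7 = 4, so Monday − 4 = Thursday.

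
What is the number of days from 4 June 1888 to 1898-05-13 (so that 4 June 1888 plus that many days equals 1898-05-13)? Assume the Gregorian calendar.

3630

Jun 4, 1888 → Jun 4, 1889: 365 days.
Jun 4, 1889 → Jun 4, 1890: 365 days.
Jun 4, 1890 → Jun 4, 1891: 365 days.
Jun 4, 1891 → Jun 4, 1892: 366 days (Feb 29, 1892 is in that span).
Jun 4, 1892 → Jun 4, 1893: 365 days.
Jun 4, 1893 → Jun 4, 1894: 365 days.
Jun 4, 1894 → Jun 4, 1895: 365 days.
Jun 4, 1895 → Jun 4, 1896: 366 days (Feb 29, 1896 is in that span).
Jun 4, 1896 → Jun 4, 1897: 365 days.
Jun 4, 1897 → Jul 4, 1897: 30 days (June has 30).
Jul 4, 1897 → Aug 4, 1897: 31 days (July has 31).
Aug 4, 1897 → Sep 4, 1897: 31 days (August has 31).
Sep 4, 1897 → Oct 4, 1897: 30 days (September has 30).
Oct 4, 1897 → Nov 4, 1897: 31 days (October has 31).
Nov 4, 1897 → Dec 4, 1897: 30 days (November has 30).
Dec 4, 1897 → Jan 4, 1898: 31 days (December has 31).
Jan 4, 1898 → Feb 4, 1898: 31 days (January has 31).
Feb 4, 1898 → Mar 4, 1898: 28 days (February has 28).
Mar 4, 1898 → Apr 4, 1898: 31 days (March has 31).
Apr 4, 1898 → May 4, 1898: 30 days (April has 30).
May 4, 1898 → May 13, 1898: 9 days.
Total: 3630 days.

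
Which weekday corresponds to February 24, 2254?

Doomsday rule: the anchor day for the 2200s is Friday. For year 54: 54÷12 = 4 r 6, and 6÷4 = 1, so 4+6+1 = 11.
Friday + 11 ≡ Tuesday — that's 2254's doomsday.
In February the doomsday date is Feb 28 (2254 is not a leap year).
Feb 24 is 4 days before Feb 28; 4 mod 7 = 4, so Tuesday − 4 = Friday.

Friday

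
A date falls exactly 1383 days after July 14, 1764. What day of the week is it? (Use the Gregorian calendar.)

Jul 14, 1764 is a Saturday.
1383 mod 7 = 4, so 1383 days after a Saturday is Saturday + 4 = Wednesday.

Wednesday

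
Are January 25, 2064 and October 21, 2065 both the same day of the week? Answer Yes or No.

No

From Jan 25, 2064 to Oct 21, 2065 is 635 days.
635 mod 7 = 5, so they are different weekdays.
(Jan 25, 2064 is a Friday; Oct 21, 2065 is a Wednesday.)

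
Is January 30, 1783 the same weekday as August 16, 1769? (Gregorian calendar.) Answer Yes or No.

No

From Aug 16, 1769 to Jan 30, 1783 is 4915 days.
4915 mod 7 = 1, so they are different weekdays.
(Aug 16, 1769 is a Wednesday; Jan 30, 1783 is a Thursday.)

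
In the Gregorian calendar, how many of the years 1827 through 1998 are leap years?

Multiples of 4 in [1827,1998]: 43.
Of those, multiples of 100: 1 (not leap unless ÷400).
Multiples of 400: 0.
Leap years = 43 − 1 + 0 = 42.

42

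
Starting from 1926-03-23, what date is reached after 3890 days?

+365 (one year) → Mar 23, 1927 (3525 left).
+366 (one year; includes Feb 29, 1928) → Mar 23, 1928 (3159 left).
+365 (one year) → Mar 23, 1929 (2794 left).
+365 (one year) → Mar 23, 1930 (2429 left).
+365 (one year) → Mar 23, 1931 (2064 left).
+366 (one year; includes Feb 29, 1932) → Mar 23, 1932 (1698 left).
+365 (one year) → Mar 23, 1933 (1333 left).
+365 (one year) → Mar 23, 1934 (968 left).
+365 (one year) → Mar 23, 1935 (603 left).
+366 (one year; includes Feb 29, 1936) → Mar 23, 1936 (237 left).
Mar has 31 days: +9 → Apr 1, 1936 (228 left).
Apr has 30 days: +30 → May 1, 1936 (198 left).
May has 31 days: +31 → Jun 1, 1936 (167 left).
Jun has 30 days: +30 → Jul 1, 1936 (137 left).
Jul has 31 days: +31 → Aug 1, 1936 (106 left).
Aug has 31 days: +31 → Sep 1, 1936 (75 left).
Sep has 30 days: +30 → Oct 1, 1936 (45 left).
Oct has 31 days: +31 → Nov 1, 1936 (14 left).
+14 → Nov 15, 1936.

November 15, 1936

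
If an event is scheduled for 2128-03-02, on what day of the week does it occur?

Doomsday rule: the anchor day for the 2100s is Sunday. For year 28: 28÷12 = 2 r 4, and 4÷4 = 1, so 2+4+1 = 7.
Sunday + 7 ≡ Sunday — that's 2128's doomsday.
In March the doomsday date is Mar 14.
Mar 2 is 12 days before Mar 14; 12 mod 7 = 5, so Sunday − 5 = Tuesday.

Tuesday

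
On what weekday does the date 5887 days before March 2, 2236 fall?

First find the weekday of Mar 2, 2236. Doomsday rule: the anchor day for the 2200s is Friday. For year 36: 36÷12 = 3 r 0, and 0÷4 = 0, so 3+0+0 = 3.
Friday + 3 ≡ Monday — that's 2236's doomsday.
In March the doomsday date is Mar 14.
Mar 2 is 12 days before Mar 14; 12 mod 7 = 5, so Monday − 5 = Wednesday.
5887 mod 7 = 0, so 5887 days before a Wednesday is Wednesday − 0 = Wednesday.

Wednesday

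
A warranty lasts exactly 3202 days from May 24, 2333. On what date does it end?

+365 (one year) → May 24, 2334 (2837 left).
+365 (one year) → May 24, 2335 (2472 left).
+366 (one year; includes Feb 29, 2336) → May 24, 2336 (2106 left).
+365 (one year) → May 24, 2337 (1741 left).
+365 (one year) → May 24, 2338 (1376 left).
+365 (one year) → May 24, 2339 (1011 left).
+366 (one year; includes Feb 29, 2340) → May 24, 2340 (645 left).
+365 (one year) → May 24, 2341 (280 left).
May has 31 days: +8 → Jun 1, 2341 (272 left).
Jun has 30 days: +30 → Jul 1, 2341 (242 left).
Jul has 31 days: +31 → Aug 1, 2341 (211 left).
Aug has 31 days: +31 → Sep 1, 2341 (180 left).
Sep has 30 days: +30 → Oct 1, 2341 (150 left).
Oct has 31 days: +31 → Nov 1, 2341 (119 left).
Nov has 30 days: +30 → Dec 1, 2341 (89 left).
Dec has 31 days: +31 → Jan 1, 2342 (58 left).
Jan has 31 days: +31 → Feb 1, 2342 (27 left).
+27 → Feb 28, 2342.

February 28, 2342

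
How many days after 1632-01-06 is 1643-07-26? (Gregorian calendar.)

4219

Jan 6, 1632 → Jan 6, 1633: 366 days (Feb 29, 1632 is in that span).
Jan 6, 1633 → Jan 6, 1634: 365 days.
Jan 6, 1634 → Jan 6, 1635: 365 days.
Jan 6, 1635 → Jan 6, 1636: 365 days.
Jan 6, 1636 → Jan 6, 1637: 366 days (Feb 29, 1636 is in that span).
Jan 6, 1637 → Jan 6, 1638: 365 days.
Jan 6, 1638 → Jan 6, 1639: 365 days.
Jan 6, 1639 → Jan 6, 1640: 365 days.
Jan 6, 1640 → Jan 6, 1641: 366 days (Feb 29, 1640 is in that span).
Jan 6, 1641 → Jan 6, 1642: 365 days.
Jan 6, 1642 → Jan 6, 1643: 365 days.
Jan 6, 1643 → Feb 6, 1643: 31 days (January has 31).
Feb 6, 1643 → Mar 6, 1643: 28 days (February has 28).
Mar 6, 1643 → Apr 6, 1643: 31 days (March has 31).
Apr 6, 1643 → May 6, 1643: 30 days (April has 30).
May 6, 1643 → Jun 6, 1643: 31 days (May has 31).
Jun 6, 1643 → Jul 6, 1643: 30 days (June has 30).
Jul 6, 1643 → Jul 26, 1643: 20 days.
Total: 4219 days.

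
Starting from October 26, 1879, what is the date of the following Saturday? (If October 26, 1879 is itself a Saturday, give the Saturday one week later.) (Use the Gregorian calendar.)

November 1, 1879

Oct 26, 1879 is a Sunday.
From Sunday to the next Saturday is 6 days.
Oct 26, 1879 + 6 = Nov 1, 1879.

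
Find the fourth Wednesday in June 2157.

June 22, 2157

June 1, 2157 is a Wednesday.
The first Wednesday is therefore June 1 (same day).
The fourth Wednesday is 1 + 3×7 = June 22.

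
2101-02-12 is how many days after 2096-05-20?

1728

May 20, 2096 → May 20, 2097: 365 days.
May 20, 2097 → May 20, 2098: 365 days.
May 20, 2098 → May 20, 2099: 365 days.
May 20, 2099 → May 20, 2100: 365 days.
May 20, 2100 → Jun 20, 2100: 31 days (May has 31).
Jun 20, 2100 → Jul 20, 2100: 30 days (June has 30).
Jul 20, 2100 → Aug 20, 2100: 31 days (July has 31).
Aug 20, 2100 → Sep 20, 2100: 31 days (August has 31).
Sep 20, 2100 → Oct 20, 2100: 30 days (September has 30).
Oct 20, 2100 → Nov 20, 2100: 31 days (October has 31).
Nov 20, 2100 → Dec 20, 2100: 30 days (November has 30).
Dec 20, 2100 → Jan 20, 2101: 31 days (December has 31).
Jan 20, 2101 → Feb 12, 2101: 23 days.
Total: 1728 days.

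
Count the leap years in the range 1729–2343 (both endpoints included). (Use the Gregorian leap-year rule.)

148

Multiples of 4 in [1729,2343]: 153.
Of those, multiples of 100: 6 (not leap unless ÷400).
Multiples of 400: 1.
Leap years = 153 − 6 + 1 = 148.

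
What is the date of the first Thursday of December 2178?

December 3, 2178

December 1, 2178 is a Tuesday.
The first Thursday is therefore December 3 (2 days later).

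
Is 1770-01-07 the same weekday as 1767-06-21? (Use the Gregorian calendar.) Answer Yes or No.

From Jun 21, 1767 to Jan 7, 1770 is 931 days.
931 mod 7 = 0, so they are the same weekday.
(Jun 21, 1767 is a Sunday; Jan 7, 1770 is a Sunday.)

Yes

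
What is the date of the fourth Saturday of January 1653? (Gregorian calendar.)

January 25, 1653

January 1, 1653 is a Wednesday.
The first Saturday is therefore January 4 (3 days later).
The fourth Saturday is 4 + 3×7 = January 25.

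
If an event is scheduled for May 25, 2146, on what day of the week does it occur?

January 1, 2146 is a Saturday.
Jan 1, 2146 → Feb 1, 2146: 31 days (January has 31).
Feb 1, 2146 → Mar 1, 2146: 28 days (February has 28).
Mar 1, 2146 → Apr 1, 2146: 31 days (March has 31).
Apr 1, 2146 → May 1, 2146: 30 days (April has 30).
May 1, 2146 → May 25, 2146: 24 days.
Total: 144 days.
144 mod 7 = 4, so Saturday + 4 = Wednesday.

Wednesday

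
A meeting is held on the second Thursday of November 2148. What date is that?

November 1, 2148 is a Friday.
The first Thursday is therefore November 7 (6 days later).
The second Thursday is 7 + 1×7 = November 14.

November 14, 2148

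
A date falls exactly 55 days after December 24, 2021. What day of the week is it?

Dec 24, 2021 is a Friday.
55 mod 7 = 6, so 55 days after a Friday is Friday + 6 = Thursday.

Thursday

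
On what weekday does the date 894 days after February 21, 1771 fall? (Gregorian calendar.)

Feb 21, 1771 is a Thursday.
894 mod 7 = 5, so 894 days after a Thursday is Thursday + 5 = Tuesday.

Tuesday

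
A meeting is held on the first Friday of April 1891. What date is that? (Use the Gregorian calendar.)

April 1, 1891 is a Wednesday.
The first Friday is therefore April 3 (2 days later).

April 3, 1891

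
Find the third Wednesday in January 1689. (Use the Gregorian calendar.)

January 19, 1689

January 1, 1689 is a Saturday.
The first Wednesday is therefore January 5 (4 days later).
The third Wednesday is 5 + 2×7 = January 19.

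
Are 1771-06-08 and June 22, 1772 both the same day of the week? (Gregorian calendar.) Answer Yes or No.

From Jun 8, 1771 to Jun 22, 1772 is 380 days.
380 mod 7 = 2, so they are different weekdays.
(Jun 8, 1771 is a Saturday; Jun 22, 1772 is a Monday.)

No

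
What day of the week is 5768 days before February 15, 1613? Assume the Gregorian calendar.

First find the weekday of Feb 15, 1613. Doomsday rule: the anchor day for the 1600s is Tuesday. For year 13: 13÷12 = 1 r 1, and 1÷4 = 0, so 1+1+0 = 2.
Tuesday + 2 ≡ Thursday — that's 1613's doomsday.
In February the doomsday date is Feb 28 (1613 is not a leap year).
Feb 15 is 13 days before Feb 28; 13 mod 7 = 6, so Thursday − 6 = Friday.
5768 mod 7 = 0, so 5768 days before a Friday is Friday − 0 = Friday.

Friday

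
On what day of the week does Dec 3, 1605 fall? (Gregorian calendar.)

Saturday

Doomsday rule: the anchor day for the 1600s is Tuesday. For year 05: 5÷12 = 0 r 5, and 5÷4 = 1, so 0+5+1 = 6.
Tuesday + 6 ≡ Monday — that's 1605's doomsday.
In December the doomsday date is Dec 12.
Dec 3 is 9 days before Dec 12; 9 mod 7 = 2, so Monday − 2 = Saturday.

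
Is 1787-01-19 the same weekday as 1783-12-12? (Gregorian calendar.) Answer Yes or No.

Yes

From Dec 12, 1783 to Jan 19, 1787 is 1134 days.
1134 mod 7 = 0, so they are the same weekday.
(Dec 12, 1783 is a Friday; Jan 19, 1787 is a Friday.)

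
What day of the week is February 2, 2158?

Thursday

Doomsday rule: the anchor day for the 2100s is Sunday. For year 58: 58÷12 = 4 r 10, and 10÷4 = 2, so 4+10+2 = 16.
Sunday + 16 ≡ Tuesday — that's 2158's doomsday.
In February the doomsday date is Feb 28 (2158 is not a leap year).
Feb 2 is 26 days before Feb 28; 26 mod 7 = 5, so Tuesday − 5 = Thursday.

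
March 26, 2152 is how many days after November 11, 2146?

Nov 11, 2146 → Nov 11, 2147: 365 days.
Nov 11, 2147 → Nov 11, 2148: 366 days (Feb 29, 2148 is in that span).
Nov 11, 2148 → Nov 11, 2149: 365 days.
Nov 11, 2149 → Nov 11, 2150: 365 days.
Nov 11, 2150 → Nov 11, 2151: 365 days.
Nov 11, 2151 → Dec 11, 2151: 30 days (November has 30).
Dec 11, 2151 → Jan 11, 2152: 31 days (December has 31).
Jan 11, 2152 → Feb 11, 2152: 31 days (January has 31).
Feb 11, 2152 → Mar 11, 2152: 29 days (February has 29).
Mar 11, 2152 → Mar 26, 2152: 15 days.
Total: 1962 days.

1962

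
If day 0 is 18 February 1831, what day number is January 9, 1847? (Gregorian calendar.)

Feb 18, 1831 → Feb 18, 1832: 365 days.
Feb 18, 1832 → Feb 18, 1833: 366 days (Feb 29, 1832 is in that span).
Feb 18, 1833 → Feb 18, 1834: 365 days.
Feb 18, 1834 → Feb 18, 1835: 365 days.
Feb 18, 1835 → Feb 18, 1836: 365 days.
Feb 18, 1836 → Feb 18, 1837: 366 days (Feb 29, 1836 is in that span).
Feb 18, 1837 → Feb 18, 1838: 365 days.
Feb 18, 1838 → Feb 18, 1839: 365 days.
Feb 18, 1839 → Feb 18, 1840: 365 days.
Feb 18, 1840 → Feb 18, 1841: 366 days (Feb 29, 1840 is in that span).
Feb 18, 1841 → Feb 18, 1842: 365 days.
Feb 18, 1842 → Feb 18, 1843: 365 days.
Feb 18, 1843 → Feb 18, 1844: 365 days.
Feb 18, 1844 → Feb 18, 1845: 366 days (Feb 29, 1844 is in that span).
Feb 18, 1845 → Feb 18, 1846: 365 days.
Feb 18, 1846 → Mar 18, 1846: 28 days (February has 28).
Mar 18, 1846 → Apr 18, 1846: 31 days (March has 31).
Apr 18, 1846 → May 18, 1846: 30 days (April has 30).
May 18, 1846 → Jun 18, 1846: 31 days (May has 31).
Jun 18, 1846 → Jul 18, 1846: 30 days (June has 30).
Jul 18, 1846 → Aug 18, 1846: 31 days (July has 31).
Aug 18, 1846 → Sep 18, 1846: 31 days (August has 31).
Sep 18, 1846 → Oct 18, 1846: 30 days (September has 30).
Oct 18, 1846 → Nov 18, 1846: 31 days (October has 31).
Nov 18, 1846 → Dec 18, 1846: 30 days (November has 30).
Dec 18, 1846 → Jan 9, 1847: 22 days.
Total: 5804 days.

5804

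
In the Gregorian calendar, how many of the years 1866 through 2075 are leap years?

Multiples of 4 in [1866,2075]: 52.
Of those, multiples of 100: 2 (not leap unless ÷400).
Multiples of 400: 1.
Leap years = 52 − 2 + 1 = 51.

51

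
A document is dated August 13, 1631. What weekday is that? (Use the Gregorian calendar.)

Doomsday rule: the anchor day for the 1600s is Tuesday. For year 31: 31÷12 = 2 r 7, and 7÷4 = 1, so 2+7+1 = 10.
Tuesday + 10 ≡ Friday — that's 1631's doomsday.
In August the doomsday date is Aug 8.
Aug 13 is 5 days after Aug 8; 5 mod 7 = 5, so Friday + 5 = Wednesday.

Wednesday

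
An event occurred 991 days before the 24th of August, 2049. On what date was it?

−365 (one year) → Aug 24, 2048 (626 left).
−366 (one year; includes Feb 29, 2048) → Aug 24, 2047 (260 left).
−24 → Jul 31, 2047 (end of Jul, 31 days; 236 left).
−31 → Jun 30, 2047 (end of Jun, 30 days; 205 left).
−30 → May 31, 2047 (end of May, 31 days; 175 left).
−31 → Apr 30, 2047 (end of Apr, 30 days; 144 left).
−30 → Mar 31, 2047 (end of Mar, 31 days; 114 left).
−31 → Feb 28, 2047 (end of Feb, 28 days; 83 left).
−28 → Jan 31, 2047 (end of Jan, 31 days; 55 left).
−31 → Dec 31, 2046 (end of Dec, 31 days; 24 left).
−24 → Dec 7, 2046.

December 7, 2046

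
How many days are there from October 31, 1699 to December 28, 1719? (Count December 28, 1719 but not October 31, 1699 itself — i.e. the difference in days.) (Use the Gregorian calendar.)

Oct 31, 1699 → Oct 31, 1700: 365 days.
Oct 31, 1700 → Oct 31, 1701: 365 days.
Oct 31, 1701 → Oct 31, 1702: 365 days.
Oct 31, 1702 → Oct 31, 1703: 365 days.
Oct 31, 1703 → Oct 31, 1704: 366 days (Feb 29, 1704 is in that span).
Oct 31, 1704 → Oct 31, 1705: 365 days.
Oct 31, 1705 → Oct 31, 1706: 365 days.
Oct 31, 1706 → Oct 31, 1707: 365 days.
Oct 31, 1707 → Oct 31, 1708: 366 days (Feb 29, 1708 is in that span).
Oct 31, 1708 → Oct 31, 1709: 365 days.
Oct 31, 1709 → Oct 31, 1710: 365 days.
Oct 31, 1710 → Oct 31, 1711: 365 days.
Oct 31, 1711 → Oct 31, 1712: 366 days (Feb 29, 1712 is in that span).
Oct 31, 1712 → Oct 31, 1713: 365 days.
Oct 31, 1713 → Oct 31, 1714: 365 days.
Oct 31, 1714 → Oct 31, 1715: 365 days.
Oct 31, 1715 → Oct 31, 1716: 366 days (Feb 29, 1716 is in that span).
Oct 31, 1716 → Oct 31, 1717: 365 days.
Oct 31, 1717 → Oct 31, 1718: 365 days.
Oct 31, 1718 → Oct 31, 1719: 365 days.
Oct 31, 1719 → Nov 30, 1719: 30 days (October has 31).
Nov 30, 1719 → Dec 28, 1719: 28 days.
Total: 7362 days.

7362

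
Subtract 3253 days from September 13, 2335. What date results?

−365 (one year) → Sep 13, 2334 (2888 left).
−365 (one year) → Sep 13, 2333 (2523 left).
−365 (one year) → Sep 13, 2332 (2158 left).
−366 (one year; includes Feb 29, 2332) → Sep 13, 2331 (1792 left).
−365 (one year) → Sep 13, 2330 (1427 left).
−365 (one year) → Sep 13, 2329 (1062 left).
−365 (one year) → Sep 13, 2328 (697 left).
−366 (one year; includes Feb 29, 2328) → Sep 13, 2327 (331 left).
−13 → Aug 31, 2327 (end of Aug, 31 days; 318 left).
−31 → Jul 31, 2327 (end of Jul, 31 days; 287 left).
−31 → Jun 30, 2327 (end of Jun, 30 days; 256 left).
−30 → May 31, 2327 (end of May, 31 days; 226 left).
−31 → Apr 30, 2327 (end of Apr, 30 days; 195 left).
−30 → Mar 31, 2327 (end of Mar, 31 days; 165 left).
−31 → Feb 28, 2327 (end of Feb, 28 days; 134 left).
−28 → Jan 31, 2327 (end of Jan, 31 days; 106 left).
−31 → Dec 31, 2326 (end of Dec, 31 days; 75 left).
−31 → Nov 30, 2326 (end of Nov, 30 days; 44 left).
−30 → Oct 31, 2326 (end of Oct, 31 days; 14 left).
−14 → Oct 17, 2326.

October 17, 2326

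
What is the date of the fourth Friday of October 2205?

October 25, 2205

October 1, 2205 is a Tuesday.
The first Friday is therefore October 4 (3 days later).
The fourth Friday is 4 + 3×7 = October 25.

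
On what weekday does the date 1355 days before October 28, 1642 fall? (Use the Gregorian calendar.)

Friday

First find the weekday of Oct 28, 1642. Doomsday rule: the anchor day for the 1600s is Tuesday. For year 42: 42÷12 = 3 r 6, and 6÷4 = 1, so 3+6+1 = 10.
Tuesday + 10 ≡ Friday — that's 1642's doomsday.
In October the doomsday date is Oct 10.
Oct 28 is 18 days after Oct 10; 18 mod 7 = 4, so Friday + 4 = Tuesday.
1355 mod 7 = 4, so 1355 days before a Tuesday is Tuesday − 4 = Friday.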